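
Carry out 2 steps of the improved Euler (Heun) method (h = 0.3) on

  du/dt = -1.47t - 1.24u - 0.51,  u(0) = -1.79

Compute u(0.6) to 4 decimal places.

Heun: k1 = f(t_n, u_n); k2 = f(t_n + h, u_n + h·k1); u_{n+1} = u_n + (h/2)·(k1 + k2).
t=0.000000, u=-1.790000:
  k1 = f(0.000000, -1.790000) = 1.709600
  k2 = f(0.300000, -1.277120) = 0.632629
  u ← -1.790000 + (0.3/2)·(1.709600 + 0.632629) = -1.438666
t=0.300000, u=-1.438666:
  k1 = f(0.300000, -1.438666) = 0.832945
  k2 = f(0.600000, -1.188782) = 0.082090
  u ← -1.438666 + (0.3/2)·(0.832945 + 0.082090) = -1.301410
u(0.6) ≈ -1.3014

-1.3014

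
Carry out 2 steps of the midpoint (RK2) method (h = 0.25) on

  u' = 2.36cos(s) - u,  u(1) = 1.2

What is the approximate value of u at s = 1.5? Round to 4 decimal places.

Midpoint: k1 = f(s_n, u_n); k2 = f(s_n + h/2, u_n + (h/2)·k1); u_{n+1} = u_n + h·k2.
s=1.000000, u=1.200000:
  k1 = f(1.000000, 1.200000) = 0.075113
  k2 = f(1.125000, 1.209389) = -0.191813
  u ← 1.200000 + 0.25·(-0.191813) = 1.152047
s=1.250000, u=1.152047:
  k1 = f(1.250000, 1.152047) = -0.407886
  k2 = f(1.375000, 1.101061) = -0.641928
  u ← 1.152047 + 0.25·(-0.641928) = 0.991565
u(1.5) ≈ 0.9916

0.9916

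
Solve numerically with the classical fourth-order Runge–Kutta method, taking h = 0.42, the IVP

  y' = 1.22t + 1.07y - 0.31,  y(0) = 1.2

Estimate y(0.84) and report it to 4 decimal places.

3.1194

RK4: k1 = f(t_n, y_n); k2 = f(t_n + h/2, y_n + (h/2)·k1); k3 = f(t_n + h/2, y_n + (h/2)·k2); k4 = f(t_n + h, y_n + h·k3); y_{n+1} = y_n + (h/6)·(k1 + 2k2 + 2k3 + k4).
t=0.000000, y=1.200000:
  k1 = f(0.000000, 1.200000) = 0.974000
  k2 = f(0.210000, 1.404540) = 1.449058
  k3 = f(0.210000, 1.504302) = 1.555803
  k4 = f(0.420000, 1.853437) = 2.185578
  y ← 1.200000 + (0.42/6)·(k1 + 2k2 + 2k3 + k4) = 1.841851
t=0.420000, y=1.841851:
  k1 = f(0.420000, 1.841851) = 2.173181
  k2 = f(0.630000, 2.298219) = 2.917694
  k3 = f(0.630000, 2.454567) = 3.084986
  k4 = f(0.840000, 3.137545) = 4.071974
  y ← 1.841851 + (0.42/6)·(k1 + 2k2 + 2k3 + k4) = 3.119387
y(0.84) ≈ 3.1194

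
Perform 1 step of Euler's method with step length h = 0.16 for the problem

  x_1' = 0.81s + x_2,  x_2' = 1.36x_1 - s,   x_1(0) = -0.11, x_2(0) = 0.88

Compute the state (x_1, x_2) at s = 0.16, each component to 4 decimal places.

0.0308, 0.8561

Euler on (x_1,x_2): x_1_{n+1} = x_1_n + h·x_1', x_2_{n+1} = x_2_n + h·x_2'.
0.000000: (-0.110000, 0.880000); f=(0.880000, -0.149600) → (0.030800, 0.856064)
(x_1(0.16), x_2(0.16)) ≈ (0.0308, 0.8561)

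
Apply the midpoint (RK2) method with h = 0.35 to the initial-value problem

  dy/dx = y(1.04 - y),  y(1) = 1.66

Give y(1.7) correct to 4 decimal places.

Midpoint: k1 = f(x_n, y_n); k2 = f(x_n + h/2, y_n + (h/2)·k1); y_{n+1} = y_n + h·k2.
x=1.000000, y=1.660000:
  k1 = f(1.000000, 1.660000) = -1.029200
  k2 = f(1.175000, 1.479890) = -0.650989
  y ← 1.660000 + 0.35·(-0.650989) = 1.432154
x=1.350000, y=1.432154:
  k1 = f(1.350000, 1.432154) = -0.561625
  k2 = f(1.525000, 1.333870) = -0.391984
  y ← 1.432154 + 0.35·(-0.391984) = 1.294960
y(1.7) ≈ 1.2950

1.2950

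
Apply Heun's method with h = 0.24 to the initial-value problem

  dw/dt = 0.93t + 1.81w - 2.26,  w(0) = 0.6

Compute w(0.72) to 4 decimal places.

Heun: k1 = f(t_n, w_n); k2 = f(t_n + h, w_n + h·k1); w_{n+1} = w_n + (h/2)·(k1 + k2).
t=0.000000, w=0.600000:
  k1 = f(0.000000, 0.600000) = -1.174000
  k2 = f(0.240000, 0.318240) = -1.460786
  w ← 0.600000 + (0.24/2)·(-1.174000 + (-1.460786)) = 0.283826
t=0.240000, w=0.283826:
  k1 = f(0.240000, 0.283826) = -1.523075
  k2 = f(0.480000, -0.081712) = -1.961499
  w ← 0.283826 + (0.24/2)·(-1.523075 + (-1.961499)) = -0.134323
t=0.480000, w=-0.134323:
  k1 = f(0.480000, -0.134323) = -2.056725
  k2 = f(0.720000, -0.627937) = -2.726966
  w ← -0.134323 + (0.24/2)·(-2.056725 + (-2.726966)) = -0.708366
w(0.72) ≈ -0.7084

-0.7084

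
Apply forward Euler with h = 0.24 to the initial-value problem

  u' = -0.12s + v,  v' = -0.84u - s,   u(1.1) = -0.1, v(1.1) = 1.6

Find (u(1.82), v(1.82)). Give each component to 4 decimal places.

0.7298, 0.4958

Euler on (u,v): u_{n+1} = u_n + h·u', v_{n+1} = v_n + h·v'.
1.100000: (-0.100000, 1.600000); f=(1.468000, -1.016000) → (0.252320, 1.356160)
1.340000: (0.252320, 1.356160); f=(1.195360, -1.551949) → (0.539206, 0.983692)
1.580000: (0.539206, 0.983692); f=(0.794092, -2.032933) → (0.729789, 0.495788)
(u(1.82), v(1.82)) ≈ (0.7298, 0.4958)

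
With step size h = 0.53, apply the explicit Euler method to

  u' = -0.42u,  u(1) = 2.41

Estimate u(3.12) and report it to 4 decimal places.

Euler: u_{n+1} = u_n + h·f(s_n, u_n).
s=1.000000, u=2.410000: f=-1.012200 → u ← 2.410000 + 0.53·(-1.012200) = 1.873534
s=1.530000, u=1.873534: f=-0.786884 → u ← 1.873534 + 0.53·(-0.786884) = 1.456485
s=2.060000, u=1.456485: f=-0.611724 → u ← 1.456485 + 0.53·(-0.611724) = 1.132272
s=2.590000, u=1.132272: f=-0.475554 → u ← 1.132272 + 0.53·(-0.475554) = 0.880228
u(3.12) ≈ 0.8802

0.8802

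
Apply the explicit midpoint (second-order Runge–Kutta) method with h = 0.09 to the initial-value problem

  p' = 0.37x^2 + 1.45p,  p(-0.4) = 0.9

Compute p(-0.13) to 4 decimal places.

1.3399

Midpoint: k1 = f(x_n, p_n); k2 = f(x_n + h/2, p_n + (h/2)·k1); p_{n+1} = p_n + h·k2.
x=-0.400000, p=0.900000:
  k1 = f(-0.400000, 0.900000) = 1.364200
  k2 = f(-0.355000, 0.961389) = 1.440643
  p ← 0.900000 + 0.09·1.440643 = 1.029658
x=-0.310000, p=1.029658:
  k1 = f(-0.310000, 1.029658) = 1.528561
  k2 = f(-0.265000, 1.098443) = 1.618726
  p ← 1.029658 + 0.09·1.618726 = 1.175343
x=-0.220000, p=1.175343:
  k1 = f(-0.220000, 1.175343) = 1.722156
  k2 = f(-0.175000, 1.252840) = 1.827950
  p ← 1.175343 + 0.09·1.827950 = 1.339859
p(-0.13) ≈ 1.3399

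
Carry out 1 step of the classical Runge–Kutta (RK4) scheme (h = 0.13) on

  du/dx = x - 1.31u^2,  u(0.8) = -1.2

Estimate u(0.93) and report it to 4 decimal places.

-1.3663

RK4: k1 = f(x_n, u_n); k2 = f(x_n + h/2, u_n + (h/2)·k1); k3 = f(x_n + h/2, u_n + (h/2)·k2); k4 = f(x_n + h, u_n + h·k3); u_{n+1} = u_n + (h/6)·(k1 + 2k2 + 2k3 + k4).
x=0.800000, u=-1.200000:
  k1 = f(0.800000, -1.200000) = -1.086400
  k2 = f(0.865000, -1.270616) = -1.249949
  k3 = f(0.865000, -1.281247) = -1.285487
  k4 = f(0.930000, -1.367113) = -1.518388
  u ← -1.200000 + (0.13/6)·(k1 + 2k2 + 2k3 + k4) = -1.366306
u(0.93) ≈ -1.3663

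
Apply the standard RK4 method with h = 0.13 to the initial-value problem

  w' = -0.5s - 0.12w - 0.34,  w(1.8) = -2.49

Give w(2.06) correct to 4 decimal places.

-2.7477

RK4: k1 = f(s_n, w_n); k2 = f(s_n + h/2, w_n + (h/2)·k1); k3 = f(s_n + h/2, w_n + (h/2)·k2); k4 = f(s_n + h, w_n + h·k3); w_{n+1} = w_n + (h/6)·(k1 + 2k2 + 2k3 + k4).
s=1.800000, w=-2.490000:
  k1 = f(1.800000, -2.490000) = -0.941200
  k2 = f(1.865000, -2.551178) = -0.966359
  k3 = f(1.865000, -2.552813) = -0.966162
  k4 = f(1.930000, -2.615601) = -0.991128
  w ← -2.490000 + (0.13/6)·(k1 + 2k2 + 2k3 + k4) = -2.615610
s=1.930000, w=-2.615610:
  k1 = f(1.930000, -2.615610) = -0.991127
  k2 = f(1.995000, -2.680033) = -1.015896
  k3 = f(1.995000, -2.681643) = -1.015703
  k4 = f(2.060000, -2.747651) = -1.040282
  w ← -2.615610 + (0.13/6)·(k1 + 2k2 + 2k3 + k4) = -2.747659
w(2.06) ≈ -2.7477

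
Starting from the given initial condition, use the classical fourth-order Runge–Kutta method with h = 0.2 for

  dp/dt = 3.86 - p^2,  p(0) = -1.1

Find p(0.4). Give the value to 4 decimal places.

RK4: k1 = f(t_n, p_n); k2 = f(t_n + h/2, p_n + (h/2)·k1); k3 = f(t_n + h/2, p_n + (h/2)·k2); k4 = f(t_n + h, p_n + h·k3); p_{n+1} = p_n + (h/6)·(k1 + 2k2 + 2k3 + k4).
t=0.000000, p=-1.100000:
  k1 = f(0.000000, -1.100000) = 2.650000
  k2 = f(0.100000, -0.835000) = 3.162775
  k3 = f(0.100000, -0.783723) = 3.245779
  k4 = f(0.200000, -0.450844) = 3.656740
  p ← -1.100000 + (0.2/6)·(k1 + 2k2 + 2k3 + k4) = -0.462538
t=0.200000, p=-0.462538:
  k1 = f(0.200000, -0.462538) = 3.646058
  k2 = f(0.300000, -0.097933) = 3.850409
  k3 = f(0.300000, -0.077497) = 3.853994
  k4 = f(0.400000, 0.308260) = 3.764976
  p ← -0.462538 + (0.2/6)·(k1 + 2k2 + 2k3 + k4) = 0.298123
p(0.4) ≈ 0.2981

0.2981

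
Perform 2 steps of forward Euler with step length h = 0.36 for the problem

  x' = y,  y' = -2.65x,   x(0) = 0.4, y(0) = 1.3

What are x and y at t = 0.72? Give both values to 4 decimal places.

1.1986, 0.0903

Euler on (x,y): x_{n+1} = x_n + h·x', y_{n+1} = y_n + h·y'.
0.000000: (0.400000, 1.300000); f=(1.300000, -1.060000) → (0.868000, 0.918400)
0.360000: (0.868000, 0.918400); f=(0.918400, -2.300200) → (1.198624, 0.090328)
(x(0.72), y(0.72)) ≈ (1.1986, 0.0903)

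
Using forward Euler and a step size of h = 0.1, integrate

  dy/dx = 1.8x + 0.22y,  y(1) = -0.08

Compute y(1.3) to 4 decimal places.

0.5210

Euler: y_{n+1} = y_n + h·f(x_n, y_n).
x=1.000000, y=-0.080000: f=1.782400 → y ← -0.080000 + 0.1·1.782400 = 0.098240
x=1.100000, y=0.098240: f=2.001613 → y ← 0.098240 + 0.1·2.001613 = 0.298401
x=1.200000, y=0.298401: f=2.225648 → y ← 0.298401 + 0.1·2.225648 = 0.520966
y(1.3) ≈ 0.5210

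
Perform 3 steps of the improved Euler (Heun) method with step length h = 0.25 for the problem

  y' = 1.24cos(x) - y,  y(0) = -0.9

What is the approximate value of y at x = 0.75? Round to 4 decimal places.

0.1432

Heun: k1 = f(x_n, y_n); k2 = f(x_n + h, y_n + h·k1); y_{n+1} = y_n + (h/2)·(k1 + k2).
x=0.000000, y=-0.900000:
  k1 = f(0.000000, -0.900000) = 2.140000
  k2 = f(0.250000, -0.365000) = 1.566451
  y ← -0.900000 + (0.25/2)·(2.140000 + 1.566451) = -0.436694
x=0.250000, y=-0.436694:
  k1 = f(0.250000, -0.436694) = 1.638145
  k2 = f(0.500000, -0.027157) = 1.115360
  y ← -0.436694 + (0.25/2)·(1.638145 + 1.115360) = -0.092505
x=0.500000, y=-0.092505:
  k1 = f(0.500000, -0.092505) = 1.180708
  k2 = f(0.750000, 0.202671) = 0.704623
  y ← -0.092505 + (0.25/2)·(1.180708 + 0.704623) = 0.143161
y(0.75) ≈ 0.1432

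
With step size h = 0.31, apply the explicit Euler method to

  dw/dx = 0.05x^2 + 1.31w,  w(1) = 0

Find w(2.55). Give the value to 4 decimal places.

Euler: w_{n+1} = w_n + h·f(x_n, w_n).
x=1.000000, w=0.000000: f=0.050000 → w ← 0.000000 + 0.31·0.050000 = 0.015500
x=1.310000, w=0.015500: f=0.106110 → w ← 0.015500 + 0.31·0.106110 = 0.048394
x=1.620000, w=0.048394: f=0.194616 → w ← 0.048394 + 0.31·0.194616 = 0.108725
x=1.930000, w=0.108725: f=0.328675 → w ← 0.108725 + 0.31·0.328675 = 0.210614
x=2.240000, w=0.210614: f=0.526785 → w ← 0.210614 + 0.31·0.526785 = 0.373918
w(2.55) ≈ 0.3739

0.3739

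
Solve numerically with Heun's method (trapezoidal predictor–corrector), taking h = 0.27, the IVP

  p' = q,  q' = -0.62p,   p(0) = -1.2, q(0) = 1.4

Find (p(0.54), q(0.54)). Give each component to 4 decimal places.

-0.3532, 1.6668

Heun on (p,q): k1 = f(s_n, state_n); k2 = f(s_n + h, state_n + h·k1); state_{n+1} = state_n + (h/2)·(k1 + k2).
0.000000: (-1.200000, 1.400000)
  k1 = (1.400000, 0.744000)
  predictor → (-0.822000, 1.600880)
  k2 = (1.600880, 0.509640)
  → (-0.794881, 1.569241)
0.270000: (-0.794881, 1.569241)
  k1 = (1.569241, 0.492826)
  predictor → (-0.371186, 1.702305)
  k2 = (1.702305, 0.230135)
  → (-0.353223, 1.666841)
(p(0.54), q(0.54)) ≈ (-0.3532, 1.6668)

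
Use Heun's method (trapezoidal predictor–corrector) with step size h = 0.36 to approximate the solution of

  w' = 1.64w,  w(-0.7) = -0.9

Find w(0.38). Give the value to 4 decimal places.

Heun: k1 = f(t_n, w_n); k2 = f(t_n + h, w_n + h·k1); w_{n+1} = w_n + (h/2)·(k1 + k2).
t=-0.700000, w=-0.900000:
  k1 = f(-0.700000, -0.900000) = -1.476000
  k2 = f(-0.340000, -1.431360) = -2.347430
  w ← -0.900000 + (0.36/2)·(-1.476000 + (-2.347430)) = -1.588217
t=-0.340000, w=-1.588217:
  k1 = f(-0.340000, -1.588217) = -2.604677
  k2 = f(0.020000, -2.525901) = -4.142478
  w ← -1.588217 + (0.36/2)·(-2.604677 + (-4.142478)) = -2.802705
t=0.020000, w=-2.802705:
  k1 = f(0.020000, -2.802705) = -4.596437
  k2 = f(0.380000, -4.457422) = -7.310173
  w ← -2.802705 + (0.36/2)·(-4.596437 + (-7.310173)) = -4.945895
w(0.38) ≈ -4.9459

-4.9459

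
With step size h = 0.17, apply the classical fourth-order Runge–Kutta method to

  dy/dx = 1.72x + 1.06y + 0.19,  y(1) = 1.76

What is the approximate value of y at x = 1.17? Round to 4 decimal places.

RK4: k1 = f(x_n, y_n); k2 = f(x_n + h/2, y_n + (h/2)·k1); k3 = f(x_n + h/2, y_n + (h/2)·k2); k4 = f(x_n + h, y_n + h·k3); y_{n+1} = y_n + (h/6)·(k1 + 2k2 + 2k3 + k4).
x=1.000000, y=1.760000:
  k1 = f(1.000000, 1.760000) = 3.775600
  k2 = f(1.085000, 2.080926) = 4.261982
  k3 = f(1.085000, 2.122268) = 4.305805
  k4 = f(1.170000, 2.491987) = 4.843906
  y ← 1.760000 + (0.17/6)·(k1 + 2k2 + 2k3 + k4) = 2.489727
y(1.17) ≈ 2.4897

2.4897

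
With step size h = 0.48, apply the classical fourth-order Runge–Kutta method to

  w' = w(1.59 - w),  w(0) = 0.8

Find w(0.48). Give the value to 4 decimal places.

1.0887

RK4: k1 = f(t_n, w_n); k2 = f(t_n + h/2, w_n + (h/2)·k1); k3 = f(t_n + h/2, w_n + (h/2)·k2); k4 = f(t_n + h, w_n + h·k3); w_{n+1} = w_n + (h/6)·(k1 + 2k2 + 2k3 + k4).
t=0.000000, w=0.800000:
  k1 = f(0.000000, 0.800000) = 0.632000
  k2 = f(0.240000, 0.951680) = 0.607476
  k3 = f(0.240000, 0.945794) = 0.609286
  k4 = f(0.480000, 1.092457) = 0.543544
  w ← 0.800000 + (0.48/6)·(k1 + 2k2 + 2k3 + k4) = 1.088726
w(0.48) ≈ 1.0887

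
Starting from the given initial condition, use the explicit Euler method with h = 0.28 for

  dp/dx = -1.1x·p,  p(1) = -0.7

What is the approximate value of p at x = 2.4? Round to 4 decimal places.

-0.0229

Euler: p_{n+1} = p_n + h·f(x_n, p_n).
x=1.000000, p=-0.700000: f=0.770000 → p ← -0.700000 + 0.28·0.770000 = -0.484400
x=1.280000, p=-0.484400: f=0.682035 → p ← -0.484400 + 0.28·0.682035 = -0.293430
x=1.560000, p=-0.293430: f=0.503526 → p ← -0.293430 + 0.28·0.503526 = -0.152443
x=1.840000, p=-0.152443: f=0.308544 → p ← -0.152443 + 0.28·0.308544 = -0.066050
x=2.120000, p=-0.066050: f=0.154030 → p ← -0.066050 + 0.28·0.154030 = -0.022922
p(2.4) ≈ -0.0229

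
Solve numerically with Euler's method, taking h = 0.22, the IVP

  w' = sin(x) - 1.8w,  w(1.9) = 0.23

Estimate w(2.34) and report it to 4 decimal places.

0.3973

Euler: w_{n+1} = w_n + h·f(x_n, w_n).
x=1.900000, w=0.230000: f=0.532300 → w ← 0.230000 + 0.22·0.532300 = 0.347106
x=2.120000, w=0.347106: f=0.228150 → w ← 0.347106 + 0.22·0.228150 = 0.397299
w(2.34) ≈ 0.3973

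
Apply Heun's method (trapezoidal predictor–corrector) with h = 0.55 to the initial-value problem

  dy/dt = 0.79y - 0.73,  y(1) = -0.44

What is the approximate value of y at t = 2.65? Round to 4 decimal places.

Heun: k1 = f(t_n, y_n); k2 = f(t_n + h, y_n + h·k1); y_{n+1} = y_n + (h/2)·(k1 + k2).
t=1.000000, y=-0.440000:
  k1 = f(1.000000, -0.440000) = -1.077600
  k2 = f(1.550000, -1.032680) = -1.545817
  y ← -0.440000 + (0.55/2)·(-1.077600 + (-1.545817)) = -1.161440
t=1.550000, y=-1.161440:
  k1 = f(1.550000, -1.161440) = -1.647537
  k2 = f(2.100000, -2.067585) = -2.363392
  y ← -1.161440 + (0.55/2)·(-1.647537 + (-2.363392)) = -2.264445
t=2.100000, y=-2.264445:
  k1 = f(2.100000, -2.264445) = -2.518912
  k2 = f(2.650000, -3.649847) = -3.613379
  y ← -2.264445 + (0.55/2)·(-2.518912 + (-3.613379)) = -3.950825
y(2.65) ≈ -3.9508

-3.9508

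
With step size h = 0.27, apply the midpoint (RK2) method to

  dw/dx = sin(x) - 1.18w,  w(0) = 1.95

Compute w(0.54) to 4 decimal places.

1.1668

Midpoint: k1 = f(x_n, w_n); k2 = f(x_n + h/2, w_n + (h/2)·k1); w_{n+1} = w_n + h·k2.
x=0.000000, w=1.950000:
  k1 = f(0.000000, 1.950000) = -2.301000
  k2 = f(0.135000, 1.639365) = -1.799860
  w ← 1.950000 + 0.27·(-1.799860) = 1.464038
x=0.270000, w=1.464038:
  k1 = f(0.270000, 1.464038) = -1.460833
  k2 = f(0.405000, 1.266825) = -1.100835
  w ← 1.464038 + 0.27·(-1.100835) = 1.166812
w(0.54) ≈ 1.1668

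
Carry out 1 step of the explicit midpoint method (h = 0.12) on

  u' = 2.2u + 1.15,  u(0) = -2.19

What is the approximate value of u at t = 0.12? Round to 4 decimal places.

Midpoint: k1 = f(t_n, u_n); k2 = f(t_n + h/2, u_n + (h/2)·k1); u_{n+1} = u_n + h·k2.
t=0.000000, u=-2.190000:
  k1 = f(0.000000, -2.190000) = -3.668000
  k2 = f(0.060000, -2.410080) = -4.152176
  u ← -2.190000 + 0.12·(-4.152176) = -2.688261
u(0.12) ≈ -2.6883

-2.6883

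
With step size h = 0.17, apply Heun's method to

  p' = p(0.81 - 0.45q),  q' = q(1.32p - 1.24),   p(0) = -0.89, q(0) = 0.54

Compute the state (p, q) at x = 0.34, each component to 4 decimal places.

Heun on (p,q): k1 = f(x_n, state_n); k2 = f(x_n + h, state_n + h·k1); state_{n+1} = state_n + (h/2)·(k1 + k2).
0.000000: (-0.890000, 0.540000)
  k1 = (-0.504630, -1.303992)
  predictor → (-0.975787, 0.318321)
  k2 = (-0.650611, -0.804729)
  → (-0.988196, 0.360759)
0.170000: (-0.988196, 0.360759)
  k1 = (-0.640013, -0.917921)
  predictor → (-1.096998, 0.204712)
  k2 = (-0.787512, -0.550274)
  → (-1.109535, 0.235962)
(p(0.34), q(0.34)) ≈ (-1.1095, 0.2360)

-1.1095, 0.2360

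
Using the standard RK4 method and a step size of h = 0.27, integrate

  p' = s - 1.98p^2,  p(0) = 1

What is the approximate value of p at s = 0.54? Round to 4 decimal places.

0.5836

RK4: k1 = f(s_n, p_n); k2 = f(s_n + h/2, p_n + (h/2)·k1); k3 = f(s_n + h/2, p_n + (h/2)·k2); k4 = f(s_n + h, p_n + h·k3); p_{n+1} = p_n + (h/6)·(k1 + 2k2 + 2k3 + k4).
s=0.000000, p=1.000000:
  k1 = f(0.000000, 1.000000) = -1.980000
  k2 = f(0.135000, 0.732700) = -0.927962
  k3 = f(0.135000, 0.874725) = -1.379985
  k4 = f(0.270000, 0.627404) = -0.509399
  p ← 1.000000 + (0.27/6)·(k1 + 2k2 + 2k3 + k4) = 0.680262
s=0.270000, p=0.680262:
  k1 = f(0.270000, 0.680262) = -0.646257
  k2 = f(0.405000, 0.593017) = -0.291305
  k3 = f(0.405000, 0.640936) = -0.408381
  k4 = f(0.540000, 0.569999) = -0.103300
  p ← 0.680262 + (0.27/6)·(k1 + 2k2 + 2k3 + k4) = 0.583560
p(0.54) ≈ 0.5836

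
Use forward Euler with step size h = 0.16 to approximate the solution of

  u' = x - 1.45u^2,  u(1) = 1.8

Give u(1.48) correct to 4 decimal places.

1.0081

Euler: u_{n+1} = u_n + h·f(x_n, u_n).
x=1.000000, u=1.800000: f=-3.698000 → u ← 1.800000 + 0.16·(-3.698000) = 1.208320
x=1.160000, u=1.208320: f=-0.957054 → u ← 1.208320 + 0.16·(-0.957054) = 1.055191
x=1.320000, u=1.055191: f=-0.294472 → u ← 1.055191 + 0.16·(-0.294472) = 1.008076
u(1.48) ≈ 1.0081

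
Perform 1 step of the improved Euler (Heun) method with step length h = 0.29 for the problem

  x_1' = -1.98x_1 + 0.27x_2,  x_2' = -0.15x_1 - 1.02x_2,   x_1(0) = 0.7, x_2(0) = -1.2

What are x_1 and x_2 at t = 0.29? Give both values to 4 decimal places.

Heun on (x_1,x_2): k1 = f(t_n, state_n); k2 = f(t_n + h, state_n + h·k1); state_{n+1} = state_n + (h/2)·(k1 + k2).
0.000000: (0.700000, -1.200000)
  k1 = (-1.710000, 1.119000)
  predictor → (0.204100, -0.875490)
  k2 = (-0.640500, 0.862385)
  → (0.359177, -0.912699)
(x_1(0.29), x_2(0.29)) ≈ (0.3592, -0.9127)

0.3592, -0.9127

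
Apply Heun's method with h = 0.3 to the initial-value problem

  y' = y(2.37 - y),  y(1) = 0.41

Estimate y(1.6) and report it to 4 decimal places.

Heun: k1 = f(t_n, y_n); k2 = f(t_n + h, y_n + h·k1); y_{n+1} = y_n + (h/2)·(k1 + k2).
t=1.000000, y=0.410000:
  k1 = f(1.000000, 0.410000) = 0.803600
  k2 = f(1.300000, 0.651080) = 1.119154
  y ← 0.410000 + (0.3/2)·(0.803600 + 1.119154) = 0.698413
t=1.300000, y=0.698413:
  k1 = f(1.300000, 0.698413) = 1.167458
  k2 = f(1.600000, 1.048651) = 1.385634
  y ← 0.698413 + (0.3/2)·(1.167458 + 1.385634) = 1.081377
y(1.6) ≈ 1.0814

1.0814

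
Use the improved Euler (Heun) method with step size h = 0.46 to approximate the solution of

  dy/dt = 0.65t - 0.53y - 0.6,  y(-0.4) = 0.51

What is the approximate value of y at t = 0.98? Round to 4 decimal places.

Heun: k1 = f(t_n, y_n); k2 = f(t_n + h, y_n + h·k1); y_{n+1} = y_n + (h/2)·(k1 + k2).
t=-0.400000, y=0.510000:
  k1 = f(-0.400000, 0.510000) = -1.130300
  k2 = f(0.060000, -0.009938) = -0.555733
  y ← 0.510000 + (0.46/2)·(-1.130300 + (-0.555733)) = 0.122212
t=0.060000, y=0.122212:
  k1 = f(0.060000, 0.122212) = -0.625773
  k2 = f(0.520000, -0.165643) = -0.174209
  y ← 0.122212 + (0.46/2)·(-0.625773 + (-0.174209)) = -0.061783
t=0.520000, y=-0.061783:
  k1 = f(0.520000, -0.061783) = -0.229255
  k2 = f(0.980000, -0.167241) = 0.125638
  y ← -0.061783 + (0.46/2)·(-0.229255 + 0.125638) = -0.085615
y(0.98) ≈ -0.0856

-0.0856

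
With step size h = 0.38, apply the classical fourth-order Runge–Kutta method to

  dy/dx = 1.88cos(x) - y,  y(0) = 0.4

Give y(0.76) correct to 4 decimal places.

RK4: k1 = f(x_n, y_n); k2 = f(x_n + h/2, y_n + (h/2)·k1); k3 = f(x_n + h/2, y_n + (h/2)·k2); k4 = f(x_n + h, y_n + h·k3); y_{n+1} = y_n + (h/6)·(k1 + 2k2 + 2k3 + k4).
x=0.000000, y=0.400000:
  k1 = f(0.000000, 0.400000) = 1.480000
  k2 = f(0.190000, 0.681200) = 1.164968
  k3 = f(0.190000, 0.621344) = 1.224824
  k4 = f(0.380000, 0.865433) = 0.880456
  y ← 0.400000 + (0.38/6)·(k1 + 2k2 + 2k3 + k4) = 0.852203
x=0.380000, y=0.852203:
  k1 = f(0.380000, 0.852203) = 0.893687
  k2 = f(0.570000, 1.022003) = 0.560771
  k3 = f(0.570000, 0.958749) = 0.624025
  k4 = f(0.760000, 1.089332) = 0.273360
  y ← 0.852203 + (0.38/6)·(k1 + 2k2 + 2k3 + k4) = 1.076190
y(0.76) ≈ 1.0762

1.0762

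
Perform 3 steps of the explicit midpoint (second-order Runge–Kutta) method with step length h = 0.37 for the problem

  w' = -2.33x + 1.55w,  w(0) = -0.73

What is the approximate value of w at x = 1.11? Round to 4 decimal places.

-6.2847

Midpoint: k1 = f(x_n, w_n); k2 = f(x_n + h/2, w_n + (h/2)·k1); w_{n+1} = w_n + h·k2.
x=0.000000, w=-0.730000:
  k1 = f(0.000000, -0.730000) = -1.131500
  k2 = f(0.185000, -0.939327) = -1.887008
  w ← -0.730000 + 0.37·(-1.887008) = -1.428193
x=0.370000, w=-1.428193:
  k1 = f(0.370000, -1.428193) = -3.075799
  k2 = f(0.555000, -1.997216) = -4.388834
  w ← -1.428193 + 0.37·(-4.388834) = -3.052061
x=0.740000, w=-3.052061:
  k1 = f(0.740000, -3.052061) = -6.454895
  k2 = f(0.925000, -4.246217) = -8.736887
  w ← -3.052061 + 0.37·(-8.736887) = -6.284709
w(1.11) ≈ -6.2847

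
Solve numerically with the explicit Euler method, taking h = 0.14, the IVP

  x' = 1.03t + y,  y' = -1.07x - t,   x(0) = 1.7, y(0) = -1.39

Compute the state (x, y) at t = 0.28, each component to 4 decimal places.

1.2953, -1.8898

Euler on (x,y): x_{n+1} = x_n + h·x', y_{n+1} = y_n + h·y'.
0.000000: (1.700000, -1.390000); f=(-1.390000, -1.819000) → (1.505400, -1.644660)
0.140000: (1.505400, -1.644660); f=(-1.500460, -1.750778) → (1.295336, -1.889769)
(x(0.28), y(0.28)) ≈ (1.2953, -1.8898)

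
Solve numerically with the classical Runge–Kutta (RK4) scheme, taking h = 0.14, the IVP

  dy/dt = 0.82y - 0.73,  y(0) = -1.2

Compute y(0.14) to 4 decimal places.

RK4: k1 = f(t_n, y_n); k2 = f(t_n + h/2, y_n + (h/2)·k1); k3 = f(t_n + h/2, y_n + (h/2)·k2); k4 = f(t_n + h, y_n + h·k3); y_{n+1} = y_n + (h/6)·(k1 + 2k2 + 2k3 + k4).
t=0.000000, y=-1.200000:
  k1 = f(0.000000, -1.200000) = -1.714000
  k2 = f(0.070000, -1.319980) = -1.812384
  k3 = f(0.070000, -1.326867) = -1.818031
  k4 = f(0.140000, -1.454524) = -1.922710
  y ← -1.200000 + (0.14/6)·(k1 + 2k2 + 2k3 + k4) = -1.454276
y(0.14) ≈ -1.4543

-1.4543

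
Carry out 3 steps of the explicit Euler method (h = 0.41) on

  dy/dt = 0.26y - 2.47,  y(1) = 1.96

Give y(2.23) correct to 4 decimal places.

-0.7175

Euler: y_{n+1} = y_n + h·f(t_n, y_n).
t=1.000000, y=1.960000: f=-1.960400 → y ← 1.960000 + 0.41·(-1.960400) = 1.156236
t=1.410000, y=1.156236: f=-2.169379 → y ← 1.156236 + 0.41·(-2.169379) = 0.266791
t=1.820000, y=0.266791: f=-2.400634 → y ← 0.266791 + 0.41·(-2.400634) = -0.717469
y(2.23) ≈ -0.7175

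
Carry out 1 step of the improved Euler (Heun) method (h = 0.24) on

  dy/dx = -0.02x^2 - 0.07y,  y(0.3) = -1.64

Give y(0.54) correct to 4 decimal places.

Heun: k1 = f(x_n, y_n); k2 = f(x_n + h, y_n + h·k1); y_{n+1} = y_n + (h/2)·(k1 + k2).
x=0.300000, y=-1.640000:
  k1 = f(0.300000, -1.640000) = 0.113000
  k2 = f(0.540000, -1.612880) = 0.107070
  y ← -1.640000 + (0.24/2)·(0.113000 + 0.107070) = -1.613592
y(0.54) ≈ -1.6136

-1.6136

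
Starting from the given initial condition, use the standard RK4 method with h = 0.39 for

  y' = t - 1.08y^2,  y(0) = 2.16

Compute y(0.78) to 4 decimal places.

RK4: k1 = f(t_n, y_n); k2 = f(t_n + h/2, y_n + (h/2)·k1); k3 = f(t_n + h/2, y_n + (h/2)·k2); k4 = f(t_n + h, y_n + h·k3); y_{n+1} = y_n + (h/6)·(k1 + 2k2 + 2k3 + k4).
t=0.000000, y=2.160000:
  k1 = f(0.000000, 2.160000) = -5.038848
  k2 = f(0.195000, 1.177425) = -1.302235
  k3 = f(0.195000, 1.906064) = -3.728727
  k4 = f(0.390000, 0.705796) = -0.148001
  y ← 2.160000 + (0.39/6)·(k1 + 2k2 + 2k3 + k4) = 1.168830
t=0.390000, y=1.168830:
  k1 = f(0.390000, 1.168830) = -1.085456
  k2 = f(0.585000, 0.957166) = -0.404460
  k3 = f(0.585000, 1.089960) = -0.698054
  k4 = f(0.780000, 0.896589) = -0.088181
  y ← 1.168830 + (0.39/6)·(k1 + 2k2 + 2k3 + k4) = 0.949217
y(0.78) ≈ 0.9492

0.9492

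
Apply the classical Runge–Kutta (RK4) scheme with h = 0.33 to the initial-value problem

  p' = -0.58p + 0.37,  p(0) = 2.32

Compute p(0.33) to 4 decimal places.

2.0270

RK4: k1 = f(x_n, p_n); k2 = f(x_n + h/2, p_n + (h/2)·k1); k3 = f(x_n + h/2, p_n + (h/2)·k2); k4 = f(x_n + h, p_n + h·k3); p_{n+1} = p_n + (h/6)·(k1 + 2k2 + 2k3 + k4).
x=0.000000, p=2.320000:
  k1 = f(0.000000, 2.320000) = -0.975600
  k2 = f(0.165000, 2.159026) = -0.882235
  k3 = f(0.165000, 2.174431) = -0.891170
  k4 = f(0.330000, 2.025914) = -0.805030
  p ← 2.320000 + (0.33/6)·(k1 + 2k2 + 2k3 + k4) = 2.026991
p(0.33) ≈ 2.0270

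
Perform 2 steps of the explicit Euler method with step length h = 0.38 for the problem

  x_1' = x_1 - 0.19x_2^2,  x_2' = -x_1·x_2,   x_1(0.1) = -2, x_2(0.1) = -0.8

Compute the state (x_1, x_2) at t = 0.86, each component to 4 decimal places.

Euler on (x_1,x_2): x_1_{n+1} = x_1_n + h·x_1', x_2_{n+1} = x_2_n + h·x_2'.
0.100000: (-2.000000, -0.800000); f=(-2.121600, -1.600000) → (-2.806208, -1.408000)
0.480000: (-2.806208, -1.408000); f=(-3.182876, -3.951141) → (-4.015701, -2.909434)
(x_1(0.86), x_2(0.86)) ≈ (-4.0157, -2.9094)

-4.0157, -2.9094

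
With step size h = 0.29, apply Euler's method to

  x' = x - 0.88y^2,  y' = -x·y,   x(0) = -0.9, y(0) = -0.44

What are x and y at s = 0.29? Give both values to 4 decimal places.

-1.2104, -0.5548

Euler on (x,y): x_{n+1} = x_n + h·x', y_{n+1} = y_n + h·y'.
0.000000: (-0.900000, -0.440000); f=(-1.070368, -0.396000) → (-1.210407, -0.554840)
(x(0.29), y(0.29)) ≈ (-1.2104, -0.5548)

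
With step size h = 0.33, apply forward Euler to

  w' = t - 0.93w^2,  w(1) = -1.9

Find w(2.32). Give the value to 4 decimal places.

-39.6185

Euler: w_{n+1} = w_n + h·f(t_n, w_n).
t=1.000000, w=-1.900000: f=-2.357300 → w ← -1.900000 + 0.33·(-2.357300) = -2.677909
t=1.330000, w=-2.677909: f=-5.339213 → w ← -2.677909 + 0.33·(-5.339213) = -4.439849
t=1.660000, w=-4.439849: f=-16.672403 → w ← -4.439849 + 0.33·(-16.672403) = -9.941742
t=1.990000, w=-9.941742: f=-89.929562 → w ← -9.941742 + 0.33·(-89.929562) = -39.618498
w(2.32) ≈ -39.6185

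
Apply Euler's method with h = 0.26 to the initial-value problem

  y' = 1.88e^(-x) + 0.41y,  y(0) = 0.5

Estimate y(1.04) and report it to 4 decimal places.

2.4193

Euler: y_{n+1} = y_n + h·f(x_n, y_n).
x=0.000000, y=0.500000: f=2.085000 → y ← 0.500000 + 0.26·2.085000 = 1.042100
x=0.260000, y=1.042100: f=1.876838 → y ← 1.042100 + 0.26·1.876838 = 1.530078
x=0.520000, y=1.530078: f=1.745031 → y ← 1.530078 + 0.26·1.745031 = 1.983786
x=0.780000, y=1.983786: f=1.675155 → y ← 1.983786 + 0.26·1.675155 = 2.419326
y(1.04) ≈ 2.4193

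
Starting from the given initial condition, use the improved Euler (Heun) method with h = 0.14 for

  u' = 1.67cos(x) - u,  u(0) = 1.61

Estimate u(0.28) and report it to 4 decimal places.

Heun: k1 = f(x_n, u_n); k2 = f(x_n + h, u_n + h·k1); u_{n+1} = u_n + (h/2)·(k1 + k2).
x=0.000000, u=1.610000:
  k1 = f(0.000000, 1.610000) = 0.060000
  k2 = f(0.140000, 1.618400) = 0.035261
  u ← 1.610000 + (0.14/2)·(0.060000 + 0.035261) = 1.616668
x=0.140000, u=1.616668:
  k1 = f(0.140000, 1.616668) = 0.036992
  k2 = f(0.280000, 1.621847) = -0.016885
  u ← 1.616668 + (0.14/2)·(0.036992 + (-0.016885)) = 1.618076
u(0.28) ≈ 1.6181

1.6181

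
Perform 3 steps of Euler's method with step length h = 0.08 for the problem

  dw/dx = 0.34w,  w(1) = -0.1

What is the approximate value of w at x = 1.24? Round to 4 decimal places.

-0.1084

Euler: w_{n+1} = w_n + h·f(x_n, w_n).
x=1.000000, w=-0.100000: f=-0.034000 → w ← -0.100000 + 0.08·(-0.034000) = -0.102720
x=1.080000, w=-0.102720: f=-0.034925 → w ← -0.102720 + 0.08·(-0.034925) = -0.105514
x=1.160000, w=-0.105514: f=-0.035875 → w ← -0.105514 + 0.08·(-0.035875) = -0.108384
w(1.24) ≈ -0.1084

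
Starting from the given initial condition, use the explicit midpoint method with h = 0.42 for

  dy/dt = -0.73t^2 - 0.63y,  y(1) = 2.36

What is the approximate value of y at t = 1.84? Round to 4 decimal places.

Midpoint: k1 = f(t_n, y_n); k2 = f(t_n + h/2, y_n + (h/2)·k1); y_{n+1} = y_n + h·k2.
t=1.000000, y=2.360000:
  k1 = f(1.000000, 2.360000) = -2.216800
  k2 = f(1.210000, 1.894472) = -2.262310
  y ← 2.360000 + 0.42·(-2.262310) = 1.409830
t=1.420000, y=1.409830:
  k1 = f(1.420000, 1.409830) = -2.360165
  k2 = f(1.630000, 0.914195) = -2.515480
  y ← 1.409830 + 0.42·(-2.515480) = 0.353328
y(1.84) ≈ 0.3533

0.3533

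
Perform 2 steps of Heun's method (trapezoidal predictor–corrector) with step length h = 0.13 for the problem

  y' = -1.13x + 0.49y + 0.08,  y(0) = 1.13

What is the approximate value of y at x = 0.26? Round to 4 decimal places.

Heun: k1 = f(x_n, y_n); k2 = f(x_n + h, y_n + h·k1); y_{n+1} = y_n + (h/2)·(k1 + k2).
x=0.000000, y=1.130000:
  k1 = f(0.000000, 1.130000) = 0.633700
  k2 = f(0.130000, 1.212381) = 0.527167
  y ← 1.130000 + (0.13/2)·(0.633700 + 0.527167) = 1.205456
x=0.130000, y=1.205456:
  k1 = f(0.130000, 1.205456) = 0.523774
  k2 = f(0.260000, 1.273547) = 0.410238
  y ← 1.205456 + (0.13/2)·(0.523774 + 0.410238) = 1.266167
y(0.26) ≈ 1.2662

1.2662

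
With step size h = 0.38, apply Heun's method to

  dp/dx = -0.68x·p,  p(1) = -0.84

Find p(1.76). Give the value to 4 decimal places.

Heun: k1 = f(x_n, p_n); k2 = f(x_n + h, p_n + h·k1); p_{n+1} = p_n + (h/2)·(k1 + k2).
x=1.000000, p=-0.840000:
  k1 = f(1.000000, -0.840000) = 0.571200
  k2 = f(1.380000, -0.622944) = 0.584571
  p ← -0.840000 + (0.38/2)·(0.571200 + 0.584571) = -0.620404
x=1.380000, p=-0.620404:
  k1 = f(1.380000, -0.620404) = 0.582187
  k2 = f(1.760000, -0.399173) = 0.477730
  p ← -0.620404 + (0.38/2)·(0.582187 + 0.477730) = -0.419019
p(1.76) ≈ -0.4190

-0.4190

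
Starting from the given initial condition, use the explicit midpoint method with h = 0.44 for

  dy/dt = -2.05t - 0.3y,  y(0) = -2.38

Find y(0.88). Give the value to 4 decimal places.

Midpoint: k1 = f(t_n, y_n); k2 = f(t_n + h/2, y_n + (h/2)·k1); y_{n+1} = y_n + h·k2.
t=0.000000, y=-2.380000:
  k1 = f(0.000000, -2.380000) = 0.714000
  k2 = f(0.220000, -2.222920) = 0.215876
  y ← -2.380000 + 0.44·0.215876 = -2.285015
t=0.440000, y=-2.285015:
  k1 = f(0.440000, -2.285015) = -0.216496
  k2 = f(0.660000, -2.332644) = -0.653207
  y ← -2.285015 + 0.44·(-0.653207) = -2.572426
y(0.88) ≈ -2.5724

-2.5724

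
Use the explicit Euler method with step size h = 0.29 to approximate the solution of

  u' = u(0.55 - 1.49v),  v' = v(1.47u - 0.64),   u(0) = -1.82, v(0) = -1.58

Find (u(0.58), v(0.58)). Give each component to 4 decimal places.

Euler on (u,v): u_{n+1} = u_n + h·u', v_{n+1} = v_n + h·v'.
0.000000: (-1.820000, -1.580000); f=(-5.285644, 5.238332) → (-3.352837, -0.060884)
0.290000: (-3.352837, -0.060884); f=(-2.148219, 0.339041) → (-3.975820, 0.037438)
(u(0.58), v(0.58)) ≈ (-3.9758, 0.0374)

-3.9758, 0.0374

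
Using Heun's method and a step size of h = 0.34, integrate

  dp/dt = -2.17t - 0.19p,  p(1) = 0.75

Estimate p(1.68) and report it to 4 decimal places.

Heun: k1 = f(t_n, p_n); k2 = f(t_n + h, p_n + h·k1); p_{n+1} = p_n + (h/2)·(k1 + k2).
t=1.000000, p=0.750000:
  k1 = f(1.000000, 0.750000) = -2.312500
  k2 = f(1.340000, -0.036250) = -2.900913
  p ← 0.750000 + (0.34/2)·(-2.312500 + (-2.900913)) = -0.136280
t=1.340000, p=-0.136280:
  k1 = f(1.340000, -0.136280) = -2.881907
  k2 = f(1.680000, -1.116128) = -3.433536
  p ← -0.136280 + (0.34/2)·(-2.881907 + (-3.433536)) = -1.209905
p(1.68) ≈ -1.2099

-1.2099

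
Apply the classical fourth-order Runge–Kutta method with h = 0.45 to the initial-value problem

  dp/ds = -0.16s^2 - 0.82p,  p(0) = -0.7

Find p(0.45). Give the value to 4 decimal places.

RK4: k1 = f(s_n, p_n); k2 = f(s_n + h/2, p_n + (h/2)·k1); k3 = f(s_n + h/2, p_n + (h/2)·k2); k4 = f(s_n + h, p_n + h·k3); p_{n+1} = p_n + (h/6)·(k1 + 2k2 + 2k3 + k4).
s=0.000000, p=-0.700000:
  k1 = f(0.000000, -0.700000) = 0.574000
  k2 = f(0.225000, -0.570850) = 0.459997
  k3 = f(0.225000, -0.596501) = 0.481031
  k4 = f(0.450000, -0.483536) = 0.364100
  p ← -0.700000 + (0.45/6)·(k1 + 2k2 + 2k3 + k4) = -0.488488
p(0.45) ≈ -0.4885

-0.4885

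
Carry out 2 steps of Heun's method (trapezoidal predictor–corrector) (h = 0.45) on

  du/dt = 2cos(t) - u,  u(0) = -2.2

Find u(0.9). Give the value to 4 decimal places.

-0.0054

Heun: k1 = f(t_n, u_n); k2 = f(t_n + h, u_n + h·k1); u_{n+1} = u_n + (h/2)·(k1 + k2).
t=0.000000, u=-2.200000:
  k1 = f(0.000000, -2.200000) = 4.200000
  k2 = f(0.450000, -0.310000) = 2.110894
  u ← -2.200000 + (0.45/2)·(4.200000 + 2.110894) = -0.780049
t=0.450000, u=-0.780049:
  k1 = f(0.450000, -0.780049) = 2.580943
  k2 = f(0.900000, 0.381376) = 0.861844
  u ← -0.780049 + (0.45/2)·(2.580943 + 0.861844) = -0.005422
u(0.9) ≈ -0.0054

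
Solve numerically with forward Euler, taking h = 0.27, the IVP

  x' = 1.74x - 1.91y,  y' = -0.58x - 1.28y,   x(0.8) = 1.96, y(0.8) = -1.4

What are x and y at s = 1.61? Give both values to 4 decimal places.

9.4139, -1.8210

Euler on (x,y): x_{n+1} = x_n + h·x', y_{n+1} = y_n + h·y'.
0.800000: (1.960000, -1.400000); f=(6.084400, 0.655200) → (3.602788, -1.223096)
1.070000: (3.602788, -1.223096); f=(8.604964, -0.524054) → (5.926128, -1.364591)
1.340000: (5.926128, -1.364591); f=(12.917832, -1.690478) → (9.413943, -1.821020)
(x(1.61), y(1.61)) ≈ (9.4139, -1.8210)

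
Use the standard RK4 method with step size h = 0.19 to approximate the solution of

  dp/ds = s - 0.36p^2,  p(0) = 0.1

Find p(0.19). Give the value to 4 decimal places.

0.1173

RK4: k1 = f(s_n, p_n); k2 = f(s_n + h/2, p_n + (h/2)·k1); k3 = f(s_n + h/2, p_n + (h/2)·k2); k4 = f(s_n + h, p_n + h·k3); p_{n+1} = p_n + (h/6)·(k1 + 2k2 + 2k3 + k4).
s=0.000000, p=0.100000:
  k1 = f(0.000000, 0.100000) = -0.003600
  k2 = f(0.095000, 0.099658) = 0.091425
  k3 = f(0.095000, 0.108685) = 0.090747
  k4 = f(0.190000, 0.117242) = 0.185052
  p ← 0.100000 + (0.19/6)·(k1 + 2k2 + 2k3 + k4) = 0.117284
p(0.19) ≈ 0.1173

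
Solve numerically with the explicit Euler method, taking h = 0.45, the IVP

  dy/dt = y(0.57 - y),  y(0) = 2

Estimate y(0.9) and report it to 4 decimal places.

0.6671

Euler: y_{n+1} = y_n + h·f(t_n, y_n).
t=0.000000, y=2.000000: f=-2.860000 → y ← 2.000000 + 0.45·(-2.860000) = 0.713000
t=0.450000, y=0.713000: f=-0.101959 → y ← 0.713000 + 0.45·(-0.101959) = 0.667118
y(0.9) ≈ 0.6671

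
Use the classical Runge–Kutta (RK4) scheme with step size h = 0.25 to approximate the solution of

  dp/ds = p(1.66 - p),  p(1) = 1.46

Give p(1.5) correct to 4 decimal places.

RK4: k1 = f(s_n, p_n); k2 = f(s_n + h/2, p_n + (h/2)·k1); k3 = f(s_n + h/2, p_n + (h/2)·k2); k4 = f(s_n + h, p_n + h·k3); p_{n+1} = p_n + (h/6)·(k1 + 2k2 + 2k3 + k4).
s=1.000000, p=1.460000:
  k1 = f(1.000000, 1.460000) = 0.292000
  k2 = f(1.125000, 1.496500) = 0.244678
  k3 = f(1.125000, 1.490585) = 0.252528
  k4 = f(1.250000, 1.523132) = 0.208468
  p ← 1.460000 + (0.25/6)·(k1 + 2k2 + 2k3 + k4) = 1.522287
s=1.250000, p=1.522287:
  k1 = f(1.250000, 1.522287) = 0.209639
  k2 = f(1.375000, 1.548492) = 0.172670
  k3 = f(1.375000, 1.543870) = 0.179289
  k4 = f(1.500000, 1.567109) = 0.145570
  p ← 1.522287 + (0.25/6)·(k1 + 2k2 + 2k3 + k4) = 1.566417
p(1.5) ≈ 1.5664

1.5664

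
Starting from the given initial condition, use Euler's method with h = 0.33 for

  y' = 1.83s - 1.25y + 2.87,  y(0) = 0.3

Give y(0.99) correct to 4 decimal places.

2.4069

Euler: y_{n+1} = y_n + h·f(s_n, y_n).
s=0.000000, y=0.300000: f=2.495000 → y ← 0.300000 + 0.33·2.495000 = 1.123350
s=0.330000, y=1.123350: f=2.069713 → y ← 1.123350 + 0.33·2.069713 = 1.806355
s=0.660000, y=1.806355: f=1.819856 → y ← 1.806355 + 0.33·1.819856 = 2.406908
y(0.99) ≈ 2.4069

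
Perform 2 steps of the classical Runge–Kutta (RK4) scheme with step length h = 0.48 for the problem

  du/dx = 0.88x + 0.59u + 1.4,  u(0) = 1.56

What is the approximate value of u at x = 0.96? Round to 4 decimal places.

RK4: k1 = f(x_n, u_n); k2 = f(x_n + h/2, u_n + (h/2)·k1); k3 = f(x_n + h/2, u_n + (h/2)·k2); k4 = f(x_n + h, u_n + h·k3); u_{n+1} = u_n + (h/6)·(k1 + 2k2 + 2k3 + k4).
x=0.000000, u=1.560000:
  k1 = f(0.000000, 1.560000) = 2.320400
  k2 = f(0.240000, 2.116896) = 2.860169
  k3 = f(0.240000, 2.246440) = 2.936600
  k4 = f(0.480000, 2.969568) = 3.574445
  u ← 1.560000 + (0.48/6)·(k1 + 2k2 + 2k3 + k4) = 2.959071
x=0.480000, u=2.959071:
  k1 = f(0.480000, 2.959071) = 3.568252
  k2 = f(0.720000, 3.815451) = 4.284716
  k3 = f(0.720000, 3.987402) = 4.386167
  k4 = f(0.960000, 5.064431) = 5.232814
  u ← 2.959071 + (0.48/6)·(k1 + 2k2 + 2k3 + k4) = 5.050497
u(0.96) ≈ 5.0505

5.0505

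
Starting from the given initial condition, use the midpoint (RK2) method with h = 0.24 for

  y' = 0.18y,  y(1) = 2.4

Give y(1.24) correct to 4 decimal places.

2.5059

Midpoint: k1 = f(x_n, y_n); k2 = f(x_n + h/2, y_n + (h/2)·k1); y_{n+1} = y_n + h·k2.
x=1.000000, y=2.400000:
  k1 = f(1.000000, 2.400000) = 0.432000
  k2 = f(1.120000, 2.451840) = 0.441331
  y ← 2.400000 + 0.24·0.441331 = 2.505919
y(1.24) ≈ 2.5059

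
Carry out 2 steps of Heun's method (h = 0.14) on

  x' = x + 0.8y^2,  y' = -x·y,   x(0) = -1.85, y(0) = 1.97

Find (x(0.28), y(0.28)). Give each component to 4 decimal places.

Heun on (x,y): k1 = f(t_n, state_n); k2 = f(t_n + h, state_n + h·k1); state_{n+1} = state_n + (h/2)·(k1 + k2).
0.000000: (-1.850000, 1.970000)
  k1 = (1.254720, 3.644500)
  predictor → (-1.674339, 2.480230)
  k2 = (3.246893, 4.152746)
  → (-1.534887, 2.515807)
0.140000: (-1.534887, 2.515807)
  k1 = (3.528542, 3.861480)
  predictor → (-1.040891, 3.056414)
  k2 = (6.432444, 3.181395)
  → (-0.837618, 3.008808)
(x(0.28), y(0.28)) ≈ (-0.8376, 3.0088)

-0.8376, 3.0088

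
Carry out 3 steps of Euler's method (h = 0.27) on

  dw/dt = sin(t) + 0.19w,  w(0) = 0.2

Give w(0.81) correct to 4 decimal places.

0.4469

Euler: w_{n+1} = w_n + h·f(t_n, w_n).
t=0.000000, w=0.200000: f=0.038000 → w ← 0.200000 + 0.27·0.038000 = 0.210260
t=0.270000, w=0.210260: f=0.306681 → w ← 0.210260 + 0.27·0.306681 = 0.293064
t=0.540000, w=0.293064: f=0.569818 → w ← 0.293064 + 0.27·0.569818 = 0.446915
w(0.81) ≈ 0.4469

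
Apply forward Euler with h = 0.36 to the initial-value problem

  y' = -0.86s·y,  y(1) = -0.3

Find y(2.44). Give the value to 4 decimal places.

-0.0200

Euler: y_{n+1} = y_n + h·f(s_n, y_n).
s=1.000000, y=-0.300000: f=0.258000 → y ← -0.300000 + 0.36·0.258000 = -0.207120
s=1.360000, y=-0.207120: f=0.242248 → y ← -0.207120 + 0.36·0.242248 = -0.119911
s=1.720000, y=-0.119911: f=0.177372 → y ← -0.119911 + 0.36·0.177372 = -0.056057
s=2.080000, y=-0.056057: f=0.100275 → y ← -0.056057 + 0.36·0.100275 = -0.019958
y(2.44) ≈ -0.0200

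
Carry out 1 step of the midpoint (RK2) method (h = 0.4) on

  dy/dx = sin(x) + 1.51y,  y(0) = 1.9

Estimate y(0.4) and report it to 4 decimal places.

Midpoint: k1 = f(x_n, y_n); k2 = f(x_n + h/2, y_n + (h/2)·k1); y_{n+1} = y_n + h·k2.
x=0.000000, y=1.900000:
  k1 = f(0.000000, 1.900000) = 2.869000
  k2 = f(0.200000, 2.473800) = 3.934107
  y ← 1.900000 + 0.4·3.934107 = 3.473643
y(0.4) ≈ 3.4736

3.4736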